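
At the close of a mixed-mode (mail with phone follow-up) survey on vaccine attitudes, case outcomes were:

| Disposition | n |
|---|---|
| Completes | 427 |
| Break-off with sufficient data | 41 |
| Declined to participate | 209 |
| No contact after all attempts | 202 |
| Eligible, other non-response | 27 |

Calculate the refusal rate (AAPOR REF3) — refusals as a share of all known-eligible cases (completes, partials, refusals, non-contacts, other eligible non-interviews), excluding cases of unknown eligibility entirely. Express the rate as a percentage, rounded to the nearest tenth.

23.1%

Top = 209
Denom = 427 + 41 + 209 + 202 + 27 = 906
REF3 = 209 / 906 = 0.2307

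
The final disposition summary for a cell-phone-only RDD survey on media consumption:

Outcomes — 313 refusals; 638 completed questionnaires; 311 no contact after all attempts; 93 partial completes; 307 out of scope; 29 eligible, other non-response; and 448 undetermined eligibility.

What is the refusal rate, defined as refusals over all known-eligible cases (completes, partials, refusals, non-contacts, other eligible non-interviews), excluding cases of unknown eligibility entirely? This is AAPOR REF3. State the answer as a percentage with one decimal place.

Num → 313
Denominator → 638 + 93 + 313 + 311 + 29 = 1384
REF3 = 313 / 1384 = 0.2262

22.6%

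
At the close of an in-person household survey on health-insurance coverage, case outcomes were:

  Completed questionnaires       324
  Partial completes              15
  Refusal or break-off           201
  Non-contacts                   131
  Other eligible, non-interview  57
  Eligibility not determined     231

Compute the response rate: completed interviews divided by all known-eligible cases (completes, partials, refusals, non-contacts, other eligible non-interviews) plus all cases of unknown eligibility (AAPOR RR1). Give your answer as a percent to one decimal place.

Numerator = 324
Denom = 324 + 15 + 201 + 131 + 57 + 231 = 959
RR1 = 324 / 959 = 0.3379

33.8%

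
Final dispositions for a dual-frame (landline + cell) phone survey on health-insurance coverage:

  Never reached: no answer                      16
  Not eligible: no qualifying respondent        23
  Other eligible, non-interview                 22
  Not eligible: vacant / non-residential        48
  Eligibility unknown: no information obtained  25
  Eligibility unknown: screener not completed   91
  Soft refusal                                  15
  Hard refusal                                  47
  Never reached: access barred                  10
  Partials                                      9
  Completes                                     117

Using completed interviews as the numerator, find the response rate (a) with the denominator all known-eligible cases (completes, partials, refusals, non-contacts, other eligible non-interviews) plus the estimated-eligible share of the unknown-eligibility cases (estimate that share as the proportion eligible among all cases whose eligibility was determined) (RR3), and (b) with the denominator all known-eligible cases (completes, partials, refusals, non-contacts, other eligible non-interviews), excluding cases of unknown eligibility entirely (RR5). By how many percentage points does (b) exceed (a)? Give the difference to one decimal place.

Refusals = 47 + 15 = 62
No contact after all attempts = 16 + 10 = 26
Eligibility not determined = 91 + 25 = 116
Ineligible = 23 + 48 = 71
Top: 117
Eligible (known): 117 + 9 + 62 + 26 + 22 = 236
e = 236 / (236 + 71) = 236 / 307 = 0.7687
Eligible share of unknowns: 0.7687 × 116 = 89.17
Base: 236 + 89.17 = 325.17
RR3 = 117 / 325.17 = 0.3598
Base: 117 + 9 + 62 + 26 + 22 = 236
RR5 = 117 / 236 = 0.4958
Difference = 49.58 − 35.98 = 13.60 percentage points

13.6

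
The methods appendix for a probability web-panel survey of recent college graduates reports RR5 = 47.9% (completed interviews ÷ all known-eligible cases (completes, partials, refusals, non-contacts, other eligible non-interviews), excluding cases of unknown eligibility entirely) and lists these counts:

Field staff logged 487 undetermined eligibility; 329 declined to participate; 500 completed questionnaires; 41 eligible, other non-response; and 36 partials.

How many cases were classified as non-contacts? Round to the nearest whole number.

138

RR5 = 500 / D = 0.479
D = 500 / 0.479 = 1043.8
Rest of base = 906
non-contacts = 1043.8 − 906 ≈ 138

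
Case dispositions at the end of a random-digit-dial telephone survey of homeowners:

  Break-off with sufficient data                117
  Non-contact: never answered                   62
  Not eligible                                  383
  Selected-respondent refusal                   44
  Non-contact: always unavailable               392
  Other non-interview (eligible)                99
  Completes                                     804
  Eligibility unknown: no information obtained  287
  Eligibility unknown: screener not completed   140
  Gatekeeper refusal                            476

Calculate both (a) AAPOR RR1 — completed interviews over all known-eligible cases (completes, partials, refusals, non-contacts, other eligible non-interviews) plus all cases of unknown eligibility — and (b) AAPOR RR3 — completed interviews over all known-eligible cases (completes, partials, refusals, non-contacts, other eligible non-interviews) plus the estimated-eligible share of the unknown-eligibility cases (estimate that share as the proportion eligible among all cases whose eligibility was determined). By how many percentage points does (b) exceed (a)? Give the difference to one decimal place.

Refusals = 476 + 44 = 520
Never reached = 62 + 392 = 454
Unknown eligibility = 140 + 287 = 427
Numerator → 804
Denom → 804 + 117 + 520 + 454 + 99 + 427 = 2421
RR1 = 804 / 2421 = 0.3321
Determined eligible → 804 + 117 + 520 + 454 + 99 = 1994
e = 1994 / (1994 + 383) = 1994 / 2377 = 0.8389
e × U → 0.8389 × 427 = 358.21
Denom → 1994 + 358.21 = 2352.21
RR3 = 804 / 2352.21 = 0.3418
Difference = 34.18 − 33.21 = 0.97 percentage points

1.0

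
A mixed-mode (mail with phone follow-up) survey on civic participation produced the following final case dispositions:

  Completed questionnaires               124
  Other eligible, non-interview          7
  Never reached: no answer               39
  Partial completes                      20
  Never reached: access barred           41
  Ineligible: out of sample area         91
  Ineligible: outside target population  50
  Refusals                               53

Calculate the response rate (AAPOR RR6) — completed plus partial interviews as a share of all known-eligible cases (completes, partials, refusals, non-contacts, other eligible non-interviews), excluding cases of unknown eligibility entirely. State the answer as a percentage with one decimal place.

50.7%

No answer / not reached = 39 + 41 = 80
Not eligible = 50 + 91 = 141
Num → 124 + 20 = 144
Denominator → 124 + 20 + 53 + 80 + 7 = 284
RR6 = 144 / 284 = 0.5070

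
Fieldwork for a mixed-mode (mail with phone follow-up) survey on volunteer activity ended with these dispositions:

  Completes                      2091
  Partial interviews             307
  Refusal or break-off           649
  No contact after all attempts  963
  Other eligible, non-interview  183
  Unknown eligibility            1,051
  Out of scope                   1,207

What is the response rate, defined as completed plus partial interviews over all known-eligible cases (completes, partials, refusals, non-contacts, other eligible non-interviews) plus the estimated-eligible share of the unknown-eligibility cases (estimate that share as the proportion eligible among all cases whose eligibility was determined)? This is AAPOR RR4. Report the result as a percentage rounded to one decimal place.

47.9%

Num → 2091 + 307 = 2398
Determined eligible → 2091 + 307 + 649 + 963 + 183 = 4193
e = 4193 / (4193 + 1207) = 4193 / 5400 = 0.7765
Estimated eligible among unknowns → 0.7765 × 1051 = 816.10
Denom → 4193 + 816.10 = 5009.10
RR4 = 2398 / 5009.10 = 0.4787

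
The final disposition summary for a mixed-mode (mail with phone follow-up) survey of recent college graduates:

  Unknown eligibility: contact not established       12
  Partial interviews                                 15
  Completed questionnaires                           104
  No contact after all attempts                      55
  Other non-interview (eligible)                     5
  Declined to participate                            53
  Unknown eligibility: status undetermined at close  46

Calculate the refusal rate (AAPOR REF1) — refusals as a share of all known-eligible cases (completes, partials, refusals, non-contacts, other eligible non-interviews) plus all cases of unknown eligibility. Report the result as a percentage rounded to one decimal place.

18.3%

Eligibility not determined = 12 + 46 = 58
Top = 53
Denom = 104 + 15 + 53 + 55 + 5 + 58 = 290
REF1 = 53 / 290 = 0.1828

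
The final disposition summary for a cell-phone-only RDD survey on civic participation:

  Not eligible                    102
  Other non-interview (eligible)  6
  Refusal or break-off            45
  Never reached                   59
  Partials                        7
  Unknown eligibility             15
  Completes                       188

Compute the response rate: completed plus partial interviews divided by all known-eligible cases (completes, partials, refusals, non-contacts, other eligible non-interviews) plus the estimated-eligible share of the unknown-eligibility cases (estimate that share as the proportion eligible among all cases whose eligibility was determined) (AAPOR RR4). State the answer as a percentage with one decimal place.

Numerator: 188 + 7 = 195
Eligible (known): 188 + 7 + 45 + 59 + 6 = 305
e = 305 / (305 + 102) = 305 / 407 = 0.7494
Estimated eligible among unknowns: 0.7494 × 15 = 11.24
Denominator: 305 + 11.24 = 316.24
RR4 = 195 / 316.24 = 0.6166

61.7%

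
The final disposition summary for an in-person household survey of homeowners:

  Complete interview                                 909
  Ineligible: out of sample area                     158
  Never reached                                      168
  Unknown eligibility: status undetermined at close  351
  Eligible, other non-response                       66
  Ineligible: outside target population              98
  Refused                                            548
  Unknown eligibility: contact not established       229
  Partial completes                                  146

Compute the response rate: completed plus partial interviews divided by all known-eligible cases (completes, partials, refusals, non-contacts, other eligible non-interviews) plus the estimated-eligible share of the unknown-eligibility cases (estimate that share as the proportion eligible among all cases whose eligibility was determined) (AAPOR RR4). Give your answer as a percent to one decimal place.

45.0%

Eligibility not determined = 229 + 351 = 580
Screened out, ineligible = 98 + 158 = 256
Num: 909 + 146 = 1055
Eligible (known): 909 + 146 + 548 + 168 + 66 = 1837
e = 1837 / (1837 + 256) = 1837 / 2093 = 0.8777
Eligible share of unknowns: 0.8777 × 580 = 509.07
Denominator: 1837 + 509.07 = 2346.07
RR4 = 1055 / 2346.07 = 0.4497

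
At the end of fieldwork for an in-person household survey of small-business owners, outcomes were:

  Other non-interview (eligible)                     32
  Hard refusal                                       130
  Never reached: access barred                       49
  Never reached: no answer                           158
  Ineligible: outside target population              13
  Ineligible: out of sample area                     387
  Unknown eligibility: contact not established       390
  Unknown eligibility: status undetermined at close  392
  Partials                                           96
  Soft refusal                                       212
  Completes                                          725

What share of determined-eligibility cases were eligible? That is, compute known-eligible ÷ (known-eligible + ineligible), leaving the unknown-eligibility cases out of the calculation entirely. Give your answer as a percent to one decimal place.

Refusals = 130 + 212 = 342
Non-contacts = 158 + 49 = 207
Eligibility not determined = 390 + 392 = 782
Not eligible = 13 + 387 = 400
Eligible (known) = 725 + 96 + 342 + 207 + 32 = 1402
e = 1402 / (1402 + 400) = 1402 / 1802 = 0.7780

77.8%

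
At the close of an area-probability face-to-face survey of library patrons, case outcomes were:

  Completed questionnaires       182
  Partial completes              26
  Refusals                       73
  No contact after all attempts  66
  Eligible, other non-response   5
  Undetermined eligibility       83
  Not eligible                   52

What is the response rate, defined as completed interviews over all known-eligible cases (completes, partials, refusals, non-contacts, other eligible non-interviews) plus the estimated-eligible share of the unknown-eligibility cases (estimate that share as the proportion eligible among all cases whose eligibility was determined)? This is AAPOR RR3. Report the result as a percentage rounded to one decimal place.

Top → 182
Eligible (known) → 182 + 26 + 73 + 66 + 5 = 352
e = 352 / (352 + 52) = 352 / 404 = 0.8713
e × U → 0.8713 × 83 = 72.32
Denominator → 352 + 72.32 = 424.32
RR3 = 182 / 424.32 = 0.4289

42.9%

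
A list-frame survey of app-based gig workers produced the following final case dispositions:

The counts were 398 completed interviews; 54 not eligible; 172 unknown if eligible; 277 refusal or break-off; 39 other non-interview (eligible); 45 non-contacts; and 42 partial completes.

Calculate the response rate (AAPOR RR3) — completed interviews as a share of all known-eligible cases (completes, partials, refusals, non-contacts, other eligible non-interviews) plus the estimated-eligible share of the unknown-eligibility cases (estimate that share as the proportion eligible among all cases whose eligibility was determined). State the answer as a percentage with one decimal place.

Numerator: 398
Known eligible: 398 + 42 + 277 + 45 + 39 = 801
e = 801 / (801 + 54) = 801 / 855 = 0.9368
Eligible share of unknowns: 0.9368 × 172 = 161.13
Denominator: 801 + 161.13 = 962.13
RR3 = 398 / 962.13 = 0.4137

41.4%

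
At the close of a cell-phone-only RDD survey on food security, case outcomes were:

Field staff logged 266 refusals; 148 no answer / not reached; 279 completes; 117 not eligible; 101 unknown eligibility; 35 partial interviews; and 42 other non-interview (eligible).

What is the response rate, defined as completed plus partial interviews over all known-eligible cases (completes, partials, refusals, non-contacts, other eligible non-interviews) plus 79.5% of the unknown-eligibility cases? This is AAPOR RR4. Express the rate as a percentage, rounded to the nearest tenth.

Numerator = 279 + 35 = 314
Determined eligible = 279 + 35 + 266 + 148 + 42 = 770
Estimated eligible among unknowns = 0.7950 × 101 = 80.30
Denominator = 770 + 80.30 = 850.30
RR4 = 314 / 850.30 = 0.3693

36.9%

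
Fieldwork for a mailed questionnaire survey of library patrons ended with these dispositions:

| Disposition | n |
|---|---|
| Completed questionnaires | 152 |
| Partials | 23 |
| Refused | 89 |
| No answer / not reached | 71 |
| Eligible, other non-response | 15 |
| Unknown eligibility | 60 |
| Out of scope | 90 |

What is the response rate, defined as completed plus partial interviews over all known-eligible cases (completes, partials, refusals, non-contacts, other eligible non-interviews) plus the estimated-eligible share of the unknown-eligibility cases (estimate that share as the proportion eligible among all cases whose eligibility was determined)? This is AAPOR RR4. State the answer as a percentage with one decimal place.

Numerator = 152 + 23 = 175
Eligible (known) = 152 + 23 + 89 + 71 + 15 = 350
e = 350 / (350 + 90) = 350 / 440 = 0.7955
Eligible share of unknowns = 0.7955 × 60 = 47.73
Denom = 350 + 47.73 = 397.73
RR4 = 175 / 397.73 = 0.4400

44.0%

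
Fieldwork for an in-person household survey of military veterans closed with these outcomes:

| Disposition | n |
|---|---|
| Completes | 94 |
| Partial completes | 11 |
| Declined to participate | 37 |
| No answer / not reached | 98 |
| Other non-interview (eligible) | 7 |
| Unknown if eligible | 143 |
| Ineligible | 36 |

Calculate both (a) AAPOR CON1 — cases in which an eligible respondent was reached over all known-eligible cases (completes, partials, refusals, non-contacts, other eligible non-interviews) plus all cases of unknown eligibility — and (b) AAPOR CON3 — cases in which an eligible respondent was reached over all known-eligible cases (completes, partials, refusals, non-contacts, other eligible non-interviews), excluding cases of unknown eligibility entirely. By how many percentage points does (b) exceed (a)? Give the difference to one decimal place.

Numerator = 94 + 11 + 37 + 7 = 149
Denom = 94 + 11 + 37 + 98 + 7 + 143 = 390
CON1 = 149 / 390 = 0.3821
Denom = 94 + 11 + 37 + 98 + 7 = 247
CON3 = 149 / 247 = 0.6032
Difference = 60.32 − 38.21 = 22.11 percentage points

22.1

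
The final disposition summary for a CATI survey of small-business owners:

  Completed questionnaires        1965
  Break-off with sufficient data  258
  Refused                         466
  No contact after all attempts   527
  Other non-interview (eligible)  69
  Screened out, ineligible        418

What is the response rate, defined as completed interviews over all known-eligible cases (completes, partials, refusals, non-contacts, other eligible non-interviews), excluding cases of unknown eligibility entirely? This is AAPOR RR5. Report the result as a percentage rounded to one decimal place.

Numerator = 1965
Denom = 1965 + 258 + 466 + 527 + 69 = 3285
RR5 = 1965 / 3285 = 0.5982

59.8%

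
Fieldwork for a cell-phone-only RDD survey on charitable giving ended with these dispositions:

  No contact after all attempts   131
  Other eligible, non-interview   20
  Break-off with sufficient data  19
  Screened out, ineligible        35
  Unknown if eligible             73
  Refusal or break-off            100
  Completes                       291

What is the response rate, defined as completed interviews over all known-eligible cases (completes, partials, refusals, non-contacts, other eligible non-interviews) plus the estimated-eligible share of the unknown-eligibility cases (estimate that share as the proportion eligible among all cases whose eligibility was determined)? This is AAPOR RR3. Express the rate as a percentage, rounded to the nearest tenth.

46.2%

Numerator = 291
Eligible (known) = 291 + 19 + 100 + 131 + 20 = 561
e = 561 / (561 + 35) = 561 / 596 = 0.9413
e × U = 0.9413 × 73 = 68.71
Denominator = 561 + 68.71 = 629.71
RR3 = 291 / 629.71 = 0.4621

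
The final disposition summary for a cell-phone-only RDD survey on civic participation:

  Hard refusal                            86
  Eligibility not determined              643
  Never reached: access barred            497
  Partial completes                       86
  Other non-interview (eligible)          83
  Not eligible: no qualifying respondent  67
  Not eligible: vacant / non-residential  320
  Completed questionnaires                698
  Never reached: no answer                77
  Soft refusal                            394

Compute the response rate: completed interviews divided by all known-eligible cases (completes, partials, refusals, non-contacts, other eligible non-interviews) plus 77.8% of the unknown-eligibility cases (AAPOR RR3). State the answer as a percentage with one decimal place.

28.8%

Refused = 86 + 394 = 480
Never reached = 77 + 497 = 574
Out of scope = 67 + 320 = 387
Numerator = 698
Known eligible = 698 + 86 + 480 + 574 + 83 = 1921
e × U = 0.7780 × 643 = 500.25
Denominator = 1921 + 500.25 = 2421.25
RR3 = 698 / 2421.25 = 0.2883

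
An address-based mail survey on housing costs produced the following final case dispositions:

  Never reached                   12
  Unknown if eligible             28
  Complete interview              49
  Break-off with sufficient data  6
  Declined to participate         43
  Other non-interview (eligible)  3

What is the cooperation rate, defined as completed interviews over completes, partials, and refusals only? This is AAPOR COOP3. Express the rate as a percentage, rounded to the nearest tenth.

50.0%

Num → 49
Denominator → 49 + 6 + 43 = 98
COOP3 = 49 / 98 = 0.5000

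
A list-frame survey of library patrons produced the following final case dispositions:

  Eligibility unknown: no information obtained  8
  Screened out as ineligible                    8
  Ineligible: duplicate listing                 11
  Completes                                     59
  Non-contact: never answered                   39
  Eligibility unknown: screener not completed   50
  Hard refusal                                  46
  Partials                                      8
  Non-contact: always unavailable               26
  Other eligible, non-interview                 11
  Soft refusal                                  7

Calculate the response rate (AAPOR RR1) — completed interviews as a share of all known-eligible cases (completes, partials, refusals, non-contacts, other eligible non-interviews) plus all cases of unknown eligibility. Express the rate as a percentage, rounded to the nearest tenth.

Refusal or break-off = 46 + 7 = 53
Never reached = 39 + 26 = 65
Unknown eligibility = 50 + 8 = 58
Screened out, ineligible = 8 + 11 = 19
Top → 59
Base → 59 + 8 + 53 + 65 + 11 + 58 = 254
RR1 = 59 / 254 = 0.2323

23.2%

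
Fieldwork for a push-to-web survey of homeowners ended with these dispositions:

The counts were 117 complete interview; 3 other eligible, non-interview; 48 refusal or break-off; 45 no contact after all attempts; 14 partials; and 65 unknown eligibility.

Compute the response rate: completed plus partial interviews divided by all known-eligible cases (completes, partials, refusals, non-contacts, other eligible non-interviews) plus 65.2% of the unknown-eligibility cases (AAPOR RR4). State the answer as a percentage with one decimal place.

Numerator: 117 + 14 = 131
Determined eligible: 117 + 14 + 48 + 45 + 3 = 227
e × U: 0.6520 × 65 = 42.38
Base: 227 + 42.38 = 269.38
RR4 = 131 / 269.38 = 0.4863

48.6%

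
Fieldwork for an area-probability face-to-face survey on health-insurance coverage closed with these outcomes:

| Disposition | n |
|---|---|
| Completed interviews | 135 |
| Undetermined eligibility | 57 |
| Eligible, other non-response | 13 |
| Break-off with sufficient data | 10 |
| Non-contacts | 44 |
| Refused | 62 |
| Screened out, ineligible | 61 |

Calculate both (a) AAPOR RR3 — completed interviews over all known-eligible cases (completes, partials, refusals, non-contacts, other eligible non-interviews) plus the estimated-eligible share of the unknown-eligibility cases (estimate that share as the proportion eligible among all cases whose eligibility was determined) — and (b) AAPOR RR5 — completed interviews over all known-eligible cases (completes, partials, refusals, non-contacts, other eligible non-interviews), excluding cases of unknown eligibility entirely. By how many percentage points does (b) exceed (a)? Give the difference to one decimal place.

Num: 135
Determined eligible: 135 + 10 + 62 + 44 + 13 = 264
e = 264 / (264 + 61) = 264 / 325 = 0.8123
Eligible share of unknowns: 0.8123 × 57 = 46.30
Base: 264 + 46.30 = 310.30
RR3 = 135 / 310.30 = 0.4351
Base: 135 + 10 + 62 + 44 + 13 = 264
RR5 = 135 / 264 = 0.5114
Difference = 51.14 − 43.51 = 7.63 percentage points

7.6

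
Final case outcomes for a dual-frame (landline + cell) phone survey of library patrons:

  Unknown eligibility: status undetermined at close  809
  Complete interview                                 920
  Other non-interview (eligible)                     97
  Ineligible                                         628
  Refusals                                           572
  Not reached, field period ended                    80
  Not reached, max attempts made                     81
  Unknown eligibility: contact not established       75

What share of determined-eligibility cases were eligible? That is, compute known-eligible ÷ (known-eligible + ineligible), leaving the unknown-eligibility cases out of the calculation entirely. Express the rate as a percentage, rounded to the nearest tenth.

73.6%

No contact after all attempts = 80 + 81 = 161
Eligibility not determined = 75 + 809 = 884
Known eligible = 920 + 572 + 161 + 97 = 1750
e = 1750 / (1750 + 628) = 1750 / 2378 = 0.7359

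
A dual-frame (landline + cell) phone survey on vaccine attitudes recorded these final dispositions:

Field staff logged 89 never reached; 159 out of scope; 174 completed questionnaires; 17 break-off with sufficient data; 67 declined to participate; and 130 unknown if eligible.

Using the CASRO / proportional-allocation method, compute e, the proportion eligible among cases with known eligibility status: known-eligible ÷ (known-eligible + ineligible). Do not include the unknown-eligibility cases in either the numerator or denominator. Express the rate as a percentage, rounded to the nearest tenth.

68.6%

Eligible (known): 174 + 17 + 67 + 89 = 347
e = 347 / (347 + 159) = 347 / 506 = 0.6858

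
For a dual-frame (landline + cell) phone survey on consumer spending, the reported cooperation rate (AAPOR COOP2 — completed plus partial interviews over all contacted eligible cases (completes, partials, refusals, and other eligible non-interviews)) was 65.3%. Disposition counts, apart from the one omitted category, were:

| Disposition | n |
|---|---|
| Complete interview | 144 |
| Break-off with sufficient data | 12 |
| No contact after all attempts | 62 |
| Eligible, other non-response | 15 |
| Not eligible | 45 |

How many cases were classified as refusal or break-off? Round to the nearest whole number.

68

Numerator → 144 + 12 = 156
COOP2 = 156 / D = 0.653
D = 156 / 0.653 = 238.9
Remaining denominator categories sum to 171
refusal or break-off = 238.9 − 171 ≈ 68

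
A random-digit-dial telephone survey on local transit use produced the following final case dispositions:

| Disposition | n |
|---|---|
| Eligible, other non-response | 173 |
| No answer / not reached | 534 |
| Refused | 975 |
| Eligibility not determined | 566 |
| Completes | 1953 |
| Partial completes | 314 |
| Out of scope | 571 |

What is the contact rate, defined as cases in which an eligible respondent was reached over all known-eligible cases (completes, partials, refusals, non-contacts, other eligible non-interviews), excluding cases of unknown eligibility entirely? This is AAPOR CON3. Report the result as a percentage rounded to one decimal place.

Numerator: 1953 + 314 + 975 + 173 = 3415
Denom: 1953 + 314 + 975 + 534 + 173 = 3949
CON3 = 3415 / 3949 = 0.8648

86.5%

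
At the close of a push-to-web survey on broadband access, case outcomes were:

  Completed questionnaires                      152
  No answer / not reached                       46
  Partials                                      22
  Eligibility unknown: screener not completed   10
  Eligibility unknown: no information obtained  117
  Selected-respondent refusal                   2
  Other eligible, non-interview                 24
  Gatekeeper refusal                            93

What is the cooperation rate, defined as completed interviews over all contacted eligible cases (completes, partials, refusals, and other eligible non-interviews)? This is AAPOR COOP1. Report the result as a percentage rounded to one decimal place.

Refusal or break-off = 93 + 2 = 95
Eligibility not determined = 10 + 117 = 127
Top = 152
Base = 152 + 22 + 95 + 24 = 293
COOP1 = 152 / 293 = 0.5188

51.9%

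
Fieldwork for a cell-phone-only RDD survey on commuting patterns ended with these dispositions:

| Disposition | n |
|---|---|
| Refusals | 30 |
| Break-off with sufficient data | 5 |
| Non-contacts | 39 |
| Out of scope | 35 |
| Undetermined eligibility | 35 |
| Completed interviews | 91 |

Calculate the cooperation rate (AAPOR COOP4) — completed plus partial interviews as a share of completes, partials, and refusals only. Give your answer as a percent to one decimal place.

Num = 91 + 5 = 96
Base = 91 + 5 + 30 = 126
COOP4 = 96 / 126 = 0.7619

76.2%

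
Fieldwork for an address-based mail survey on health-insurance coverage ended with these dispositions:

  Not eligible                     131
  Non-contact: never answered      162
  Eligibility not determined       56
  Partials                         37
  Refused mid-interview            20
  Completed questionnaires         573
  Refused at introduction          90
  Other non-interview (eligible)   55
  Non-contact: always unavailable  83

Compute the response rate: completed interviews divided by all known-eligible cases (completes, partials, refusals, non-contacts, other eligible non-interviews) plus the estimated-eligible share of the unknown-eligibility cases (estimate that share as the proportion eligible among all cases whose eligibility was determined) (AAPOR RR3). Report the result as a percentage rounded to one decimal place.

Declined to participate = 90 + 20 = 110
No answer / not reached = 162 + 83 = 245
Num → 573
Eligible (known) → 573 + 37 + 110 + 245 + 55 = 1020
e = 1020 / (1020 + 131) = 1020 / 1151 = 0.8862
Estimated eligible among unknowns → 0.8862 × 56 = 49.63
Denominator → 1020 + 49.63 = 1069.63
RR3 = 573 / 1069.63 = 0.5357

53.6%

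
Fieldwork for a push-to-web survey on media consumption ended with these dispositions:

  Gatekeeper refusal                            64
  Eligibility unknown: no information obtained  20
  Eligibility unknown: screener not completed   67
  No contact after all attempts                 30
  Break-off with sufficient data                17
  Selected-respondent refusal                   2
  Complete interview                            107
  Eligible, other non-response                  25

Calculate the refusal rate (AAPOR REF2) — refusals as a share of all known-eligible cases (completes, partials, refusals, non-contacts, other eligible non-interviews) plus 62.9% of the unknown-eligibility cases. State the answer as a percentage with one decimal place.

22.0%

Refusals = 64 + 2 = 66
Unknown if eligible = 67 + 20 = 87
Num: 66
Determined eligible: 107 + 17 + 66 + 30 + 25 = 245
Estimated eligible among unknowns: 0.6290 × 87 = 54.72
Base: 245 + 54.72 = 299.72
REF2 = 66 / 299.72 = 0.2202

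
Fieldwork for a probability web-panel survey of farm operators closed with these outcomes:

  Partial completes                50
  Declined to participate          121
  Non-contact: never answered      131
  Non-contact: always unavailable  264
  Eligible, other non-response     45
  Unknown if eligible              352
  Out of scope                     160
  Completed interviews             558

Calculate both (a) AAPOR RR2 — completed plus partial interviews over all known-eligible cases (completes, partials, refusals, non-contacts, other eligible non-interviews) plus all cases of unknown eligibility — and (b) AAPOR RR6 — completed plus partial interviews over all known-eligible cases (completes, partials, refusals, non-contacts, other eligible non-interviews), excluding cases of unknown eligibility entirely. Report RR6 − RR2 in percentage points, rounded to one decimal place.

12.0

Non-contacts = 131 + 264 = 395
Numerator = 558 + 50 = 608
Denominator = 558 + 50 + 121 + 395 + 45 + 352 = 1521
RR2 = 608 / 1521 = 0.3997
Denominator = 558 + 50 + 121 + 395 + 45 = 1169
RR6 = 608 / 1169 = 0.5201
Difference = 52.01 − 39.97 = 12.04 percentage points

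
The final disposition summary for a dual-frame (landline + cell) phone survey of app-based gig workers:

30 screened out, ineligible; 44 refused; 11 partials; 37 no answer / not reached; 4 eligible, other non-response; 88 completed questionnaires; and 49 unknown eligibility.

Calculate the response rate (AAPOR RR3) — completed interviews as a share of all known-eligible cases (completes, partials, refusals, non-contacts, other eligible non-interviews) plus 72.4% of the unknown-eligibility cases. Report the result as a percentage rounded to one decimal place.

Num: 88
Eligible (known): 88 + 11 + 44 + 37 + 4 = 184
e × U: 0.7240 × 49 = 35.48
Base: 184 + 35.48 = 219.48
RR3 = 88 / 219.48 = 0.4009

40.1%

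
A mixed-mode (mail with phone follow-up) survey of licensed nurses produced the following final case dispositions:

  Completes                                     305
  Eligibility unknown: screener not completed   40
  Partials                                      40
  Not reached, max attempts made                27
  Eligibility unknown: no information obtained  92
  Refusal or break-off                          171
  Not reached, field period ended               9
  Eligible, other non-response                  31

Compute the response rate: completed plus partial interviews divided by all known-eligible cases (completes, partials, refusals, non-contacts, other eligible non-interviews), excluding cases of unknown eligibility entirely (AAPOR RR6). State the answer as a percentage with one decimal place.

No answer / not reached = 9 + 27 = 36
Undetermined eligibility = 40 + 92 = 132
Num = 305 + 40 = 345
Denominator = 305 + 40 + 171 + 36 + 31 = 583
RR6 = 345 / 583 = 0.5918

59.2%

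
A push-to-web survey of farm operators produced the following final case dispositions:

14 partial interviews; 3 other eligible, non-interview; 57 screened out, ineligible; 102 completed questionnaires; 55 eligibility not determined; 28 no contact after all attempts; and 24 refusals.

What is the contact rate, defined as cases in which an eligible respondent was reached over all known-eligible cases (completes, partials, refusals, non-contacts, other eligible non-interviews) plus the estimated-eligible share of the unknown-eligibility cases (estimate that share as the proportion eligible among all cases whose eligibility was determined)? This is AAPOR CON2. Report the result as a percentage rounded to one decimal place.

67.4%

Numerator → 102 + 14 + 24 + 3 = 143
Eligible (known) → 102 + 14 + 24 + 28 + 3 = 171
e = 171 / (171 + 57) = 171 / 228 = 0.7500
e × U → 0.7500 × 55 = 41.25
Denominator → 171 + 41.25 = 212.25
CON2 = 143 / 212.25 = 0.6737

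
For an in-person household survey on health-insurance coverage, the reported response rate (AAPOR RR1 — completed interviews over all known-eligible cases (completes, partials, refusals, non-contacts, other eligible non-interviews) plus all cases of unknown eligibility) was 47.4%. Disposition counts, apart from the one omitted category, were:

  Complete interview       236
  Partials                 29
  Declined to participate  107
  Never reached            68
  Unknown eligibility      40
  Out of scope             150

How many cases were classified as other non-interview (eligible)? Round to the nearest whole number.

18

RR1 = 236 / D = 0.474
D = 236 / 0.474 = 497.9
Other denominator terms total 480
other non-interview (eligible) = 497.9 − 480 ≈ 18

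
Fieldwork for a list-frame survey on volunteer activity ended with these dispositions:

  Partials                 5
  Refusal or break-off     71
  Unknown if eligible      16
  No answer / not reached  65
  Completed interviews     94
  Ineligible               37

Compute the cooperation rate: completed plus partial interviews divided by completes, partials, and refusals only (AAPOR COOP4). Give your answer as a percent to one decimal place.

58.2%

Top = 94 + 5 = 99
Denom = 94 + 5 + 71 = 170
COOP4 = 99 / 170 = 0.5824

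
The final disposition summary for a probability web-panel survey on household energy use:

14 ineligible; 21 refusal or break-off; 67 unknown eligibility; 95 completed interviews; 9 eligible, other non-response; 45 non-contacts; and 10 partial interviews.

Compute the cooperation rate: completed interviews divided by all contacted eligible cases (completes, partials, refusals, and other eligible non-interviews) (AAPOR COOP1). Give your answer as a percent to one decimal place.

Num → 95
Denominator → 95 + 10 + 21 + 9 = 135
COOP1 = 95 / 135 = 0.7037

70.4%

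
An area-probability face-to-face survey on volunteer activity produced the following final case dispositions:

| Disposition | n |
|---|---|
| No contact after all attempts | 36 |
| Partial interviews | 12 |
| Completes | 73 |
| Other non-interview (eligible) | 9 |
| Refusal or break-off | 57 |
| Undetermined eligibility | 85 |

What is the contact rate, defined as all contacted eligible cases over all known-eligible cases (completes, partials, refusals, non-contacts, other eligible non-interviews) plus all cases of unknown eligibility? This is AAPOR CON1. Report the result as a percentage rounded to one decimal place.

55.5%

Numerator → 73 + 12 + 57 + 9 = 151
Denominator → 73 + 12 + 57 + 36 + 9 + 85 = 272
CON1 = 151 / 272 = 0.5551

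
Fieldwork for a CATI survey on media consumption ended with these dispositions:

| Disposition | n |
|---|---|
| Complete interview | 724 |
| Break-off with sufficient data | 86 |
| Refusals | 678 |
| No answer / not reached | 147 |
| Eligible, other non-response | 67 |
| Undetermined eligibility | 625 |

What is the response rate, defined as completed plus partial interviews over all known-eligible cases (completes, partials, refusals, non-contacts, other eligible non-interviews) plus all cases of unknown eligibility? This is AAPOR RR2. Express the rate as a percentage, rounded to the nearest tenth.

34.8%

Top: 724 + 86 = 810
Denom: 724 + 86 + 678 + 147 + 67 + 625 = 2327
RR2 = 810 / 2327 = 0.3481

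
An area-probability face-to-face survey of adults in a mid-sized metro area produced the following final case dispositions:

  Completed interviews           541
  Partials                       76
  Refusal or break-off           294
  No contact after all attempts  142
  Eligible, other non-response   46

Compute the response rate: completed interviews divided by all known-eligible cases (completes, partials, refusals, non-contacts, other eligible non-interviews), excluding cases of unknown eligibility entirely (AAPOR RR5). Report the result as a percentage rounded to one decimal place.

Num: 541
Denominator: 541 + 76 + 294 + 142 + 46 = 1099
RR5 = 541 / 1099 = 0.4923

49.2%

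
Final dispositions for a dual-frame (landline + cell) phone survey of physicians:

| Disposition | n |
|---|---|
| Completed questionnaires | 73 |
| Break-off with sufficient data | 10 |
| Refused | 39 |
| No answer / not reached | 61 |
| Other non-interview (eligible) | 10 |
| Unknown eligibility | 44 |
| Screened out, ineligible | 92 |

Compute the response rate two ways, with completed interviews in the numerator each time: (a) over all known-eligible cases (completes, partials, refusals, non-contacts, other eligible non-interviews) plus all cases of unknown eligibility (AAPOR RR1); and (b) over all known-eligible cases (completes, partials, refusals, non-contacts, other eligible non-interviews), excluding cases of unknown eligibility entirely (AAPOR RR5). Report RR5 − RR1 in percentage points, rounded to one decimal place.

7.0

Top = 73
Base = 73 + 10 + 39 + 61 + 10 + 44 = 237
RR1 = 73 / 237 = 0.3080
Base = 73 + 10 + 39 + 61 + 10 = 193
RR5 = 73 / 193 = 0.3782
Difference = 37.82 − 30.80 = 7.02 percentage points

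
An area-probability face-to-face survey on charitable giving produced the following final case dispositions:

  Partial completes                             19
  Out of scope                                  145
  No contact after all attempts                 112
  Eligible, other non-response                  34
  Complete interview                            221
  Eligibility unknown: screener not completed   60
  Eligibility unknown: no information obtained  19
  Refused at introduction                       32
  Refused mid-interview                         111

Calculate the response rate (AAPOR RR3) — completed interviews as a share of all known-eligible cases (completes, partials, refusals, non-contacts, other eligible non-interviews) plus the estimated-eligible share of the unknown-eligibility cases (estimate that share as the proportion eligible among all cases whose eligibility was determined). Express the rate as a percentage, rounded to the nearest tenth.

Refusal or break-off = 32 + 111 = 143
Unknown if eligible = 60 + 19 = 79
Top = 221
Known eligible = 221 + 19 + 143 + 112 + 34 = 529
e = 529 / (529 + 145) = 529 / 674 = 0.7849
e × U = 0.7849 × 79 = 62.01
Base = 529 + 62.01 = 591.01
RR3 = 221 / 591.01 = 0.3739

37.4%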